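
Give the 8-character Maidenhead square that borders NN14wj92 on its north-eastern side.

NN14xj03

Longitude extended square 9; +1 → 10, wraps to 0, carry into subsquare.
Longitude subsquare w = 22; +1 → 23 = x.
Latitude extended square 2; +1 → 3.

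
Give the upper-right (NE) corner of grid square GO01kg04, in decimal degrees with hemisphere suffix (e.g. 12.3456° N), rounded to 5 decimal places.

51.27083° N, 59.15833° W

Field G=6, O=14: +6·20° lon, +14·10° lat → SW at lon -60°, lat 50°.
Square 0, 1: +0·2° lon, +1·1° lat → SW at lon -60°, lat 51°.
Subsquare k=10, g=6: +10·0.0833333° lon, +6·0.0416667° lat → SW at lon -59.1667°, lat 51.25°.
Extended square 0, 4: +0·0.00833333° lon, +4·0.00416667° lat → SW at lon -59.1667°, lat 51.2667°.
Cell spans 0.00833333° lon × 0.00416667° lat. NE corner is SW corner plus one full cell.
latitude 51.27083° N, longitude 59.15833° W.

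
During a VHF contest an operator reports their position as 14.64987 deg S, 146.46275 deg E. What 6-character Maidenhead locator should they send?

QH35fi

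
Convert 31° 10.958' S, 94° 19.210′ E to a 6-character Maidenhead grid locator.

NF78dt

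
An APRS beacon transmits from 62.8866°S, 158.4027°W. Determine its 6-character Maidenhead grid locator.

BC07tc

Offset from 180°W / 90°S: lon 21.5973°, lat 27.1134°.
Field (20°×10°, letters A–R): lon ⌊21.5973/20⌋ = 1 → B; lat ⌊27.1134/10⌋ = 2 → C.
Square (2°×1°, digits 0–9): lon ⌊1.5973/2⌋ = 0; lat ⌊7.1134/1⌋ = 7.
Subsquare (5′×2.5′, letters a–x): lon ⌊1.5973/0.0833333⌋ = 19 → t; lat ⌊0.1134/0.0416667⌋ = 2 → c.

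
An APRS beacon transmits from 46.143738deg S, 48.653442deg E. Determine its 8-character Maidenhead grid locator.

LE43hu85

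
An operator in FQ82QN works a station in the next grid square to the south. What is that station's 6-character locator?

FQ82qm

Latitude subsquare n = 13; −1 → 12 = m.
The longitude characters are unchanged.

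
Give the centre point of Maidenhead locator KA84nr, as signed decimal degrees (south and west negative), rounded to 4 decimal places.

-85.2708, 37.1250

Field K=10, A=0: +10·20° lon, +0·10° lat → SW at lon 20°, lat -90°.
Square 8, 4: +8·2° lon, +4·1° lat → SW at lon 36°, lat -86°.
Subsquare n=13, r=17: +13·0.0833333° lon, +17·0.0416667° lat → SW at lon 37.0833°, lat -85.2917°.
Cell spans 0.0833333° lon × 0.0416667° lat. Centre is SW corner plus half of each.
latitude -85.2708, longitude 37.1250.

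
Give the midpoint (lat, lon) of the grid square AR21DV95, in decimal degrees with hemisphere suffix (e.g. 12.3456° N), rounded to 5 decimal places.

Field A=0, R=17: +0·20° lon, +17·10° lat → SW at lon -180°, lat 80°.
Square 2, 1: +2·2° lon, +1·1° lat → SW at lon -176°, lat 81°.
Subsquare d=3, v=21: +3·0.0833333° lon, +21·0.0416667° lat → SW at lon -175.75°, lat 81.875°.
Extended square 9, 5: +9·0.00833333° lon, +5·0.00416667° lat → SW at lon -175.675°, lat 81.8958°.
Cell spans 0.00833333° lon × 0.00416667° lat. Centre is SW corner plus half of each.
latitude 81.89792° N, longitude 175.67083° W.

81.89792° N, 175.67083° W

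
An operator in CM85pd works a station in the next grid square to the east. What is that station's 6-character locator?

CM85qd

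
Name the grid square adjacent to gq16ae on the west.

Longitude subsquare a = 0; −1 → -1, wraps to 23 = x, carry into square.
Longitude square 1; −1 → 0.
The latitude characters are unchanged.

GQ06xe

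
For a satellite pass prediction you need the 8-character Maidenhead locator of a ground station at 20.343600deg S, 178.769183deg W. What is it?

AG09op77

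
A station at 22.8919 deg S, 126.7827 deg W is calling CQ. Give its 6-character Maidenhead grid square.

Offset from 180°W / 90°S: lon 53.2173°, lat 67.1081°.
Field (20°×10°, letters A–R): lon ⌊53.2173/20⌋ = 2 → C; lat ⌊67.1081/10⌋ = 6 → G.
Square (2°×1°, digits 0–9): lon ⌊13.2173/2⌋ = 6; lat ⌊7.1081/1⌋ = 7.
Subsquare (5′×2.5′, letters a–x): lon ⌊1.2173/0.0833333⌋ = 14 → o; lat ⌊0.1081/0.0416667⌋ = 2 → c.

CG67oc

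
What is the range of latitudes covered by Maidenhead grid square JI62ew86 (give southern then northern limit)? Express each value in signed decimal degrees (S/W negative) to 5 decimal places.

Field J=9, I=8: +9·20° lon, +8·10° lat → SW at lon 0°, lat -10°.
Square 6, 2: +6·2° lon, +2·1° lat → SW at lon 12°, lat -8°.
Subsquare e=4, w=22: +4·0.0833333° lon, +22·0.0416667° lat → SW at lon 12.3333°, lat -7.08333°.
Extended square 8, 6: +8·0.00833333° lon, +6·0.00416667° lat → SW at lon 12.4°, lat -7.05833°.
Cell spans 0.00833333° lon × 0.00416667° lat.
south -7.05833, north -7.05417.

-7.05833, -7.05417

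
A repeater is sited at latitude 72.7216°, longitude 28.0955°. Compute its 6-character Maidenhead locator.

Shift to the Maidenhead origin (180°W, 90°S): lon 208.0955, lat 162.7216.
Field (20°×10°, letters A–R): 208.0955/20 → 10 → K, 162.7216/10 → 16 → Q; chars KQ.
Square (2°×1°, digits 0–9): 8.0955/2 → 4, 2.7216/1 → 2; chars 42.
Subsquare (5′×2.5′, letters a–x): 0.0955/0.0833333 → 1 → b, 0.7216/0.0416667 → 17 → r; chars br.

KQ42br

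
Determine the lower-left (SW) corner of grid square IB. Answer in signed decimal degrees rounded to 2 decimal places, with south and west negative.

-80.00, -20.00

Field I=8, B=1: +8·20° lon, +1·10° lat → SW at lon -20°, lat -80°.
latitude -80.00, longitude -20.00.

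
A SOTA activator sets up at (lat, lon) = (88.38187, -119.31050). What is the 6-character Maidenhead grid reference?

DR08ij

Offset from 180°W / 90°S: lon 60.6895°, lat 178.3819°.
Field: lon ⌊60.6895/20⌋ = 3 → D; lat ⌊178.3819/10⌋ = 17 → R.
Square: lon ⌊0.6895/2⌋ = 0; lat ⌊8.3819/1⌋ = 8.
Subsquare: lon ⌊0.6895/0.0833333⌋ = 8 → i; lat ⌊0.3819/0.0416667⌋ = 9 → j.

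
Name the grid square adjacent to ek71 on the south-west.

EK60

Longitude square 7; −1 → 6.
Latitude square 1; −1 → 0.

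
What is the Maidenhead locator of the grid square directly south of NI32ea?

Latitude subsquare a = 0; −1 → -1, wraps to 23 = x, carry into square.
Latitude square 2; −1 → 1.
The longitude characters are unchanged.

NI31ex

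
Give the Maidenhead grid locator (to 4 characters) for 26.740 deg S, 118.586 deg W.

DG03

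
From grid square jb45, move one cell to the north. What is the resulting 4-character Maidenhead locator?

Latitude square 5; +1 → 6.
The longitude characters are unchanged.

JB46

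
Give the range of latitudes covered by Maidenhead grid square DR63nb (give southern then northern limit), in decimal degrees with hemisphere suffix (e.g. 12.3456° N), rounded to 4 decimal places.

Field D=3, R=17: +3·20° lon, +17·10° lat → SW at lon -120°, lat 80°.
Square 6, 3: +6·2° lon, +3·1° lat → SW at lon -108°, lat 83°.
Subsquare n=13, b=1: +13·0.0833333° lon, +1·0.0416667° lat → SW at lon -106.917°, lat 83.0417°.
Cell spans 0.0833333° lon × 0.0416667° lat.
south 83.0417° N, north 83.0833° N.

83.0417° N, 83.0833° N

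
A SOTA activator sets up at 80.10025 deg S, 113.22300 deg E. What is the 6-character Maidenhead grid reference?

Shift to the Maidenhead origin (180°W, 90°S): lon 293.2230, lat 9.8997.
Field: lon ⌊293.2230/20⌋ = 14 → O; lat ⌊9.8997/10⌋ = 0 → A.
Square: lon ⌊13.2230/2⌋ = 6; lat ⌊9.8997/1⌋ = 9.
Subsquare: lon ⌊1.2230/0.0833333⌋ = 14 → o; lat ⌊0.8997/0.0416667⌋ = 21 → v.

OA69ov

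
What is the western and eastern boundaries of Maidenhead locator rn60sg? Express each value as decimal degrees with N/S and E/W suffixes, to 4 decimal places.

173.5000° E, 173.5833° E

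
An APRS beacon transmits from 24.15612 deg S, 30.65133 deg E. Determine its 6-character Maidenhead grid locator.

KG55hu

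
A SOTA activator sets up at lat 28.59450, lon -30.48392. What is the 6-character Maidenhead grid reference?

Add 180° to longitude and 90° to latitude: 149.5161, 118.5945.
Field (20°×10°, letters A–R): lon ⌊149.5161/20⌋ = 7 → H; lat ⌊118.5945/10⌋ = 11 → L.
Square (2°×1°, digits 0–9): lon ⌊9.5161/2⌋ = 4; lat ⌊8.5945/1⌋ = 8.
Subsquare (5′×2.5′, letters a–x): lon ⌊1.5161/0.0833333⌋ = 18 → s; lat ⌊0.5945/0.0416667⌋ = 14 → o.

HL48so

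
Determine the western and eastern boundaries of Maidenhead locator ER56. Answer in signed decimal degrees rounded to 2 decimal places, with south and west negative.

-90.00, -88.00

Field E=4, R=17: +4·20° lon, +17·10° lat → SW at lon -100°, lat 80°.
Square 5, 6: +5·2° lon, +6·1° lat → SW at lon -90°, lat 86°.
Cell spans 2° lon × 1° lat.
west -90.00, east -88.00.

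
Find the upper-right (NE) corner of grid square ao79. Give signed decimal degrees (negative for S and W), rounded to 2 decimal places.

60.00, -164.00

Field A=0, O=14: +0·20° lon, +14·10° lat → SW at lon -180°, lat 50°.
Square 7, 9: +7·2° lon, +9·1° lat → SW at lon -166°, lat 59°.
Cell spans 2° lon × 1° lat. NE corner is SW corner plus one full cell.
latitude 60.00, longitude -164.00.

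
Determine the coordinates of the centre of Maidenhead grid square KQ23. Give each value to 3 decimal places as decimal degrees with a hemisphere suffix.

Field K=10, Q=16: +10·20° lon, +16·10° lat → SW at lon 20°, lat 70°.
Square 2, 3: +2·2° lon, +3·1° lat → SW at lon 24°, lat 73°.
Cell spans 2° lon × 1° lat. Centre is SW corner plus half of each.
latitude 73.500° N, longitude 25.000° E.

73.500° N, 25.000° E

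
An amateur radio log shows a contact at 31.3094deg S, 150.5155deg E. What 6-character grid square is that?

Add 180° to longitude and 90° to latitude: 330.5155, 58.6906.
Field: 330.5155/20 → 16 → Q, 58.6906/10 → 5 → F; chars QF.
Square: 10.5155/2 → 5, 8.6906/1 → 8; chars 58.
Subsquare: 0.5155/0.0833333 → 6 → g, 0.6906/0.0416667 → 16 → q; chars gq.

QF58gq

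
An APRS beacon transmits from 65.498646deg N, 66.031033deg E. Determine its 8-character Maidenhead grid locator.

Offset from 180°W / 90°S: lon 246.03103°, lat 155.49865°.
Field: 246.03103/20 → 12 → M, 155.49865/10 → 15 → P; chars MP.
Square: 6.03103/2 → 3, 5.49865/1 → 5; chars 35.
Subsquare: 0.03103/0.0833333 → 0 → a, 0.49865/0.0416667 → 11 → l; chars al.
Extended square: 0.03103/0.00833333 → 3, 0.04031/0.00416667 → 9; chars 39.

MP35al39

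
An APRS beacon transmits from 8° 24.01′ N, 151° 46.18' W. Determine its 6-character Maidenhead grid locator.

Shift to the Maidenhead origin (180°W, 90°S): lon 28.2303, lat 98.4002.
Field: 28.2303/20 → 1 → B, 98.4002/10 → 9 → J; chars BJ.
Square: 8.2303/2 → 4, 8.4002/1 → 8; chars 48.
Subsquare: 0.2303/0.0833333 → 2 → c, 0.4002/0.0416667 → 9 → j; chars cj.

BJ48cj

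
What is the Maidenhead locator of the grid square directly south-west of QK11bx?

QK11aw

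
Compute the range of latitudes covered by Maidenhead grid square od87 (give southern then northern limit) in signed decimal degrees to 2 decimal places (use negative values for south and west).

Field O=14, D=3: +14·20° lon, +3·10° lat → SW at lon 100°, lat -60°.
Square 8, 7: +8·2° lon, +7·1° lat → SW at lon 116°, lat -53°.
Cell spans 2° lon × 1° lat.
south -53.00, north -52.00.

-53.00, -52.00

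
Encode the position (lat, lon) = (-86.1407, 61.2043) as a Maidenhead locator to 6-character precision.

MA03ou

Add 180° to longitude and 90° to latitude: 241.2043, 3.8593.
Field: lon ⌊241.2043/20⌋ = 12 → M; lat ⌊3.8593/10⌋ = 0 → A.
Square: lon ⌊1.2043/2⌋ = 0; lat ⌊3.8593/1⌋ = 3.
Subsquare: lon ⌊1.2043/0.0833333⌋ = 14 → o; lat ⌊0.8593/0.0416667⌋ = 20 → u.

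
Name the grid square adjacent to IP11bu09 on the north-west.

IP11av90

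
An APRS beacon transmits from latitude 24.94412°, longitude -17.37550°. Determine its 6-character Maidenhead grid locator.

Shift to the Maidenhead origin (180°W, 90°S): lon 162.6245, lat 114.9441.
Field: lon ⌊162.6245/20⌋ = 8 → I; lat ⌊114.9441/10⌋ = 11 → L.
Square: lon ⌊2.6245/2⌋ = 1; lat ⌊4.9441/1⌋ = 4.
Subsquare: lon ⌊0.6245/0.0833333⌋ = 7 → h; lat ⌊0.9441/0.0416667⌋ = 22 → w.

IL14hw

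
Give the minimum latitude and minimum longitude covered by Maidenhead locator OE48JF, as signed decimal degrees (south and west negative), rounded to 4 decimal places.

-41.7917, 108.7500

Field O=14, E=4: +14·20° lon, +4·10° lat → SW at lon 100°, lat -50°.
Square 4, 8: +4·2° lon, +8·1° lat → SW at lon 108°, lat -42°.
Subsquare j=9, f=5: +9·0.0833333° lon, +5·0.0416667° lat → SW at lon 108.75°, lat -41.7917°.
latitude -41.7917, longitude 108.7500.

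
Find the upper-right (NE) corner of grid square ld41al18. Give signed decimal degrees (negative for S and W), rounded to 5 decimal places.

Field L=11, D=3: +11·20° lon, +3·10° lat → SW at lon 40°, lat -60°.
Square 4, 1: +4·2° lon, +1·1° lat → SW at lon 48°, lat -59°.
Subsquare a=0, l=11: +0·0.0833333° lon, +11·0.0416667° lat → SW at lon 48°, lat -58.5417°.
Extended square 1, 8: +1·0.00833333° lon, +8·0.00416667° lat → SW at lon 48.0083°, lat -58.5083°.
Cell spans 0.00833333° lon × 0.00416667° lat. NE corner is SW corner plus one full cell.
latitude -58.50417, longitude 48.01667.

-58.50417, 48.01667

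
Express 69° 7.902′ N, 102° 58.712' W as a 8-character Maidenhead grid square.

Offset from 180°W / 90°S: lon 77.02147°, lat 159.13170°.
Field (20°×10°, letters A–R): 77.02147/20 → 3 → D, 159.13170/10 → 15 → P; chars DP.
Square (2°×1°, digits 0–9): 17.02147/2 → 8, 9.13170/1 → 9; chars 89.
Subsquare (5′×2.5′, letters a–x): 1.02147/0.0833333 → 12 → m, 0.13170/0.0416667 → 3 → d; chars md.
Extended square (30″×15″, digits 0–9): 0.02147/0.00833333 → 2, 0.00670/0.00416667 → 1; chars 21.

DP89md21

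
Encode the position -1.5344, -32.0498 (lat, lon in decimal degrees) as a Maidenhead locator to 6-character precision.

HI38xl

Offset from 180°W / 90°S: lon 147.9502°, lat 88.4656°.
Field: 147.9502/20 → 7 → H, 88.4656/10 → 8 → I; chars HI.
Square: 7.9502/2 → 3, 8.4656/1 → 8; chars 38.
Subsquare: 1.9502/0.0833333 → 23 → x, 0.4656/0.0416667 → 11 → l; chars xl.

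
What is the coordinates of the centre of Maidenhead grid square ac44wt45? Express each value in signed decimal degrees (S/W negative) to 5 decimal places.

-65.18542, -170.12917

Field A=0, C=2: +0·20° lon, +2·10° lat → SW at lon -180°, lat -70°.
Square 4, 4: +4·2° lon, +4·1° lat → SW at lon -172°, lat -66°.
Subsquare w=22, t=19: +22·0.0833333° lon, +19·0.0416667° lat → SW at lon -170.167°, lat -65.2083°.
Extended square 4, 5: +4·0.00833333° lon, +5·0.00416667° lat → SW at lon -170.133°, lat -65.1875°.
Cell spans 0.00833333° lon × 0.00416667° lat. Centre is SW corner plus half of each.
latitude -65.18542, longitude -170.12917.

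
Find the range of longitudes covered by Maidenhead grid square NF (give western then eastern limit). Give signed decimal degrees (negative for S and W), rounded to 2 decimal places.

Field N=13, F=5: +13·20° lon, +5·10° lat → SW at lon 80°, lat -40°.
Cell spans 20° lon × 10° lat.
west 80.00, east 100.00.

80.00, 100.00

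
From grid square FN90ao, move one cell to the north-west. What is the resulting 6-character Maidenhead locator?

Longitude subsquare a = 0; −1 → -1, wraps to 23 = x, carry into square.
Longitude square 9; −1 → 8.
Latitude subsquare o = 14; +1 → 15 = p.

FN80xp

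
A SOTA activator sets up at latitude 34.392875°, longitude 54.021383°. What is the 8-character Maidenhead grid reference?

LM74aj24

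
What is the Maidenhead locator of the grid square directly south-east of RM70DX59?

RM70dx68

Longitude extended square 5; +1 → 6.
Latitude extended square 9; −1 → 8.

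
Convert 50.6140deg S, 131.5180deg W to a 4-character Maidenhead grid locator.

Shift to the Maidenhead origin (180°W, 90°S): lon 48.48, lat 39.39.
Field: lon ⌊48.48/20⌋ = 2 → C; lat ⌊39.39/10⌋ = 3 → D.
Square: lon ⌊8.48/2⌋ = 4; lat ⌊9.39/1⌋ = 9.

CD49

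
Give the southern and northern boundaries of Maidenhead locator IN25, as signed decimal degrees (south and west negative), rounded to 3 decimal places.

45.000, 46.000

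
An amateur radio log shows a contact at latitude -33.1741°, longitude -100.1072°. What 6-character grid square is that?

Add 180° to longitude and 90° to latitude: 79.8928, 56.8259.
Field: lon ⌊79.8928/20⌋ = 3 → D; lat ⌊56.8259/10⌋ = 5 → F.
Square: lon ⌊19.8928/2⌋ = 9; lat ⌊6.8259/1⌋ = 6.
Subsquare: lon ⌊1.8928/0.0833333⌋ = 22 → w; lat ⌊0.8259/0.0416667⌋ = 19 → t.

DF96wt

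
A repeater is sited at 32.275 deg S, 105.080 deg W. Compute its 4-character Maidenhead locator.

Shift to the Maidenhead origin (180°W, 90°S): lon 74.92, lat 57.73.
Field: 74.92/20 → 3 → D, 57.73/10 → 5 → F; chars DF.
Square: 14.92/2 → 7, 7.73/1 → 7; chars 77.

DF77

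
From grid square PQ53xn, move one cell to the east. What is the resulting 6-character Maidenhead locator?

PQ63an

Longitude subsquare x = 23; +1 → 24, wraps to 0 = a, carry into square.
Longitude square 5; +1 → 6.
The latitude characters are unchanged.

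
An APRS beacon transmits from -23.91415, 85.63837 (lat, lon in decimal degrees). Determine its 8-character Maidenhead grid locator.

NG26tc60

Shift to the Maidenhead origin (180°W, 90°S): lon 265.63837, lat 66.08585.
Field: 265.63837/20 → 13 → N, 66.08585/10 → 6 → G; chars NG.
Square: 5.63837/2 → 2, 6.08585/1 → 6; chars 26.
Subsquare: 1.63837/0.0833333 → 19 → t, 0.08585/0.0416667 → 2 → c; chars tc.
Extended square: 0.05504/0.00833333 → 6, 0.00252/0.00416667 → 0; chars 60.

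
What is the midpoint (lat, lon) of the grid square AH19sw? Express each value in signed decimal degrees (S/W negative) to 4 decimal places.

-10.0625, -176.4583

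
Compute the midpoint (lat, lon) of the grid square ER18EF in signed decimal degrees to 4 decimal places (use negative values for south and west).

Field E=4, R=17: +4·20° lon, +17·10° lat → SW at lon -100°, lat 80°.
Square 1, 8: +1·2° lon, +8·1° lat → SW at lon -98°, lat 88°.
Subsquare e=4, f=5: +4·0.0833333° lon, +5·0.0416667° lat → SW at lon -97.6667°, lat 88.2083°.
Cell spans 0.0833333° lon × 0.0416667° lat. Centre is SW corner plus half of each.
latitude 88.2292, longitude -97.6250.

88.2292, -97.6250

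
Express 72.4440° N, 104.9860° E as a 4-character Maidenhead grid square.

OQ22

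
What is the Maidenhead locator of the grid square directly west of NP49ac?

Longitude subsquare a = 0; −1 → -1, wraps to 23 = x, carry into square.
Longitude square 4; −1 → 3.
The latitude characters are unchanged.

NP39xc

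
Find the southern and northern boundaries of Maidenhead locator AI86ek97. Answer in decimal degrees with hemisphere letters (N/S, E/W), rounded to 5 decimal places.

3.55417° S, 3.55000° S

Field A=0, I=8: +0·20° lon, +8·10° lat → SW at lon -180°, lat -10°.
Square 8, 6: +8·2° lon, +6·1° lat → SW at lon -164°, lat -4°.
Subsquare e=4, k=10: +4·0.0833333° lon, +10·0.0416667° lat → SW at lon -163.667°, lat -3.58333°.
Extended square 9, 7: +9·0.00833333° lon, +7·0.00416667° lat → SW at lon -163.592°, lat -3.55417°.
Cell spans 0.00833333° lon × 0.00416667° lat.
south 3.55417° S, north 3.55000° S.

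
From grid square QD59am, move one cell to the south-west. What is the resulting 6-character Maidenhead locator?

QD49xl

Longitude subsquare a = 0; −1 → -1, wraps to 23 = x, carry into square.
Longitude square 5; −1 → 4.
Latitude subsquare m = 12; −1 → 11 = l.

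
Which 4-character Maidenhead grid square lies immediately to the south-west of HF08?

GF97

Longitude square 0; −1 → -1, wraps to 9, carry into field.
Longitude field H = 7; −1 → 6 = G.
Latitude square 8; −1 → 7.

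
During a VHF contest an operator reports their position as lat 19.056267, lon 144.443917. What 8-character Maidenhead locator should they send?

Shift to the Maidenhead origin (180°W, 90°S): lon 324.44392, lat 109.05627.
Field: 324.44392/20 → 16 → Q, 109.05627/10 → 10 → K; chars QK.
Square: 4.44392/2 → 2, 9.05627/1 → 9; chars 29.
Subsquare: 0.44392/0.0833333 → 5 → f, 0.05627/0.0416667 → 1 → b; chars fb.
Extended square: 0.02725/0.00833333 → 3, 0.01460/0.00416667 → 3; chars 33.

QK29fb33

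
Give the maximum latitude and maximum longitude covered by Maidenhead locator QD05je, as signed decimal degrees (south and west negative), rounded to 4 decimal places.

-54.7917, 140.8333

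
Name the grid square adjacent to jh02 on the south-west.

IH91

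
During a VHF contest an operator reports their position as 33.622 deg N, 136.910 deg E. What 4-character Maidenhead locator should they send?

PM83

Offset from 180°W / 90°S: lon 316.91°, lat 123.62°.
Field: 316.91/20 → 15 → P, 123.62/10 → 12 → M; chars PM.
Square: 16.91/2 → 8, 3.62/1 → 3; chars 83.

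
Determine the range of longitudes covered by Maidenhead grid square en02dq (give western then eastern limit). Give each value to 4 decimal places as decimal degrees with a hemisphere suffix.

Field E=4, N=13: +4·20° lon, +13·10° lat → SW at lon -100°, lat 40°.
Square 0, 2: +0·2° lon, +2·1° lat → SW at lon -100°, lat 42°.
Subsquare d=3, q=16: +3·0.0833333° lon, +16·0.0416667° lat → SW at lon -99.75°, lat 42.6667°.
Cell spans 0.0833333° lon × 0.0416667° lat.
west 99.7500° W, east 99.6667° W.

99.7500° W, 99.6667° W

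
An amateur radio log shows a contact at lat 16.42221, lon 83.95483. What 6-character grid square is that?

Offset from 180°W / 90°S: lon 263.9548°, lat 106.4222°.
Field: 263.9548/20 → 13 → N, 106.4222/10 → 10 → K; chars NK.
Square: 3.9548/2 → 1, 6.4222/1 → 6; chars 16.
Subsquare: 1.9548/0.0833333 → 23 → x, 0.4222/0.0416667 → 10 → k; chars xk.

NK16xk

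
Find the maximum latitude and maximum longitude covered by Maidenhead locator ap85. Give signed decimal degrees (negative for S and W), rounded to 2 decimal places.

66.00, -162.00

Field A=0, P=15: +0·20° lon, +15·10° lat → SW at lon -180°, lat 60°.
Square 8, 5: +8·2° lon, +5·1° lat → SW at lon -164°, lat 65°.
Cell spans 2° lon × 1° lat. NE corner is SW corner plus one full cell.
latitude 66.00, longitude -162.00.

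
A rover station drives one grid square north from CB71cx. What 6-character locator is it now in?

CB72ca

Latitude subsquare x = 23; +1 → 24, wraps to 0 = a, carry into square.
Latitude square 1; +1 → 2.
The longitude characters are unchanged.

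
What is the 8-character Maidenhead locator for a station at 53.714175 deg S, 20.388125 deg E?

KD06eg68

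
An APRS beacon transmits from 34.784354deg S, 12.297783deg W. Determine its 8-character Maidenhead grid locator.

Shift to the Maidenhead origin (180°W, 90°S): lon 167.70222, lat 55.21565.
Field: 167.70222/20 → 8 → I, 55.21565/10 → 5 → F; chars IF.
Square: 7.70222/2 → 3, 5.21565/1 → 5; chars 35.
Subsquare: 1.70222/0.0833333 → 20 → u, 0.21565/0.0416667 → 5 → f; chars uf.
Extended square: 0.03555/0.00833333 → 4, 0.00731/0.00416667 → 1; chars 41.

IF35uf41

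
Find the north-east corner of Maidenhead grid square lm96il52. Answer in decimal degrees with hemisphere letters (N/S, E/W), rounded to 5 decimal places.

Field L=11, M=12: +11·20° lon, +12·10° lat → SW at lon 40°, lat 30°.
Square 9, 6: +9·2° lon, +6·1° lat → SW at lon 58°, lat 36°.
Subsquare i=8, l=11: +8·0.0833333° lon, +11·0.0416667° lat → SW at lon 58.6667°, lat 36.4583°.
Extended square 5, 2: +5·0.00833333° lon, +2·0.00416667° lat → SW at lon 58.7083°, lat 36.4667°.
Cell spans 0.00833333° lon × 0.00416667° lat. NE corner is SW corner plus one full cell.
latitude 36.47083° N, longitude 58.71667° E.

36.47083° N, 58.71667° E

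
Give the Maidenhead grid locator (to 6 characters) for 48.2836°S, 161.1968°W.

AE91jr

Add 180° to longitude and 90° to latitude: 18.8032, 41.7164.
Field (20°×10°, letters A–R): 18.8032/20 → 0 → A, 41.7164/10 → 4 → E; chars AE.
Square (2°×1°, digits 0–9): 18.8032/2 → 9, 1.7164/1 → 1; chars 91.
Subsquare (5′×2.5′, letters a–x): 0.8032/0.0833333 → 9 → j, 0.7164/0.0416667 → 17 → r; chars jr.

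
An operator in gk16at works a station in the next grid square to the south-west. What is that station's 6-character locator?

Longitude subsquare a = 0; −1 → -1, wraps to 23 = x, carry into square.
Longitude square 1; −1 → 0.
Latitude subsquare t = 19; −1 → 18 = s.

GK06xs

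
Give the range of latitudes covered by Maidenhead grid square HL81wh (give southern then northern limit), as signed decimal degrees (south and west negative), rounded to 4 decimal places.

Field H=7, L=11: +7·20° lon, +11·10° lat → SW at lon -40°, lat 20°.
Square 8, 1: +8·2° lon, +1·1° lat → SW at lon -24°, lat 21°.
Subsquare w=22, h=7: +22·0.0833333° lon, +7·0.0416667° lat → SW at lon -22.1667°, lat 21.2917°.
Cell spans 0.0833333° lon × 0.0416667° lat.
south 21.2917, north 21.3333.

21.2917, 21.3333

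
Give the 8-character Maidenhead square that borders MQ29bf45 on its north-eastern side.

MQ29bf56

Longitude extended square 4; +1 → 5.
Latitude extended square 5; +1 → 6.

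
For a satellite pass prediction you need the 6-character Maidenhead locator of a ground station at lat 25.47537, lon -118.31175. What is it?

DL05ul

Offset from 180°W / 90°S: lon 61.6882°, lat 115.4754°.
Field: 61.6882/20 → 3 → D, 115.4754/10 → 11 → L; chars DL.
Square: 1.6882/2 → 0, 5.4754/1 → 5; chars 05.
Subsquare: 1.6882/0.0833333 → 20 → u, 0.4754/0.0416667 → 11 → l; chars ul.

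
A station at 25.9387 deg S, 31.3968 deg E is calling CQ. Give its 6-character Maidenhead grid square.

KG54qb

Offset from 180°W / 90°S: lon 211.3968°, lat 64.0613°.
Field: lon ⌊211.3968/20⌋ = 10 → K; lat ⌊64.0613/10⌋ = 6 → G.
Square: lon ⌊11.3968/2⌋ = 5; lat ⌊4.0613/1⌋ = 4.
Subsquare: lon ⌊1.3968/0.0833333⌋ = 16 → q; lat ⌊0.0613/0.0416667⌋ = 1 → b.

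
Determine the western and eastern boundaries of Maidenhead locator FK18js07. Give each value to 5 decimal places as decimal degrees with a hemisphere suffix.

Field F=5, K=10: +5·20° lon, +10·10° lat → SW at lon -80°, lat 10°.
Square 1, 8: +1·2° lon, +8·1° lat → SW at lon -78°, lat 18°.
Subsquare j=9, s=18: +9·0.0833333° lon, +18·0.0416667° lat → SW at lon -77.25°, lat 18.75°.
Extended square 0, 7: +0·0.00833333° lon, +7·0.00416667° lat → SW at lon -77.25°, lat 18.7792°.
Cell spans 0.00833333° lon × 0.00416667° lat.
west 77.25000° W, east 77.24167° W.

77.25000° W, 77.24167° W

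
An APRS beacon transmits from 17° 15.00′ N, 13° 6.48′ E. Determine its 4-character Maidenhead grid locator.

Offset from 180°W / 90°S: lon 193.11°, lat 107.25°.
Field: lon ⌊193.11/20⌋ = 9 → J; lat ⌊107.25/10⌋ = 10 → K.
Square: lon ⌊13.11/2⌋ = 6; lat ⌊7.25/1⌋ = 7.

JK67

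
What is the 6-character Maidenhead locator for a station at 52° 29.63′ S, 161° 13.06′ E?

Shift to the Maidenhead origin (180°W, 90°S): lon 341.2177, lat 37.5062.
Field: 341.2177/20 → 17 → R, 37.5062/10 → 3 → D; chars RD.
Square: 1.2177/2 → 0, 7.5062/1 → 7; chars 07.
Subsquare: 1.2177/0.0833333 → 14 → o, 0.5062/0.0416667 → 12 → m; chars om.

RD07om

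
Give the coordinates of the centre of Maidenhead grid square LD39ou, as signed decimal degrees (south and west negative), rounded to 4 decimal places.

-50.1458, 47.2083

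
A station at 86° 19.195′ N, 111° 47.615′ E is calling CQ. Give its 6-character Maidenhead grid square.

OR56vh

Shift to the Maidenhead origin (180°W, 90°S): lon 291.7936, lat 176.3199.
Field: lon ⌊291.7936/20⌋ = 14 → O; lat ⌊176.3199/10⌋ = 17 → R.
Square: lon ⌊11.7936/2⌋ = 5; lat ⌊6.3199/1⌋ = 6.
Subsquare: lon ⌊1.7936/0.0833333⌋ = 21 → v; lat ⌊0.3199/0.0416667⌋ = 7 → h.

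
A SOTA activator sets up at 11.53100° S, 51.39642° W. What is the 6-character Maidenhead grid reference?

GH48hl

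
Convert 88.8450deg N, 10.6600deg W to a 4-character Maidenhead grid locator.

IR48

Offset from 180°W / 90°S: lon 169.34°, lat 178.84°.
Field: 169.34/20 → 8 → I, 178.84/10 → 17 → R; chars IR.
Square: 9.34/2 → 4, 8.84/1 → 8; chars 48.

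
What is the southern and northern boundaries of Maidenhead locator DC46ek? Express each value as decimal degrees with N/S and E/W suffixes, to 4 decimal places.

Field D=3, C=2: +3·20° lon, +2·10° lat → SW at lon -120°, lat -70°.
Square 4, 6: +4·2° lon, +6·1° lat → SW at lon -112°, lat -64°.
Subsquare e=4, k=10: +4·0.0833333° lon, +10·0.0416667° lat → SW at lon -111.667°, lat -63.5833°.
Cell spans 0.0833333° lon × 0.0416667° lat.
south 63.5833° S, north 63.5417° S.

63.5833° S, 63.5417° S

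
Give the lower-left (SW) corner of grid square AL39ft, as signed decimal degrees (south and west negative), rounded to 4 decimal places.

29.7917, -173.5833

Field A=0, L=11: +0·20° lon, +11·10° lat → SW at lon -180°, lat 20°.
Square 3, 9: +3·2° lon, +9·1° lat → SW at lon -174°, lat 29°.
Subsquare f=5, t=19: +5·0.0833333° lon, +19·0.0416667° lat → SW at lon -173.583°, lat 29.7917°.
latitude 29.7917, longitude -173.5833.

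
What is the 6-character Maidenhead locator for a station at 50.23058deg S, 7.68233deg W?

ID69ds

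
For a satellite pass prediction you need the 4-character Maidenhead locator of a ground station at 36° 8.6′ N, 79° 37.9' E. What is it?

MM96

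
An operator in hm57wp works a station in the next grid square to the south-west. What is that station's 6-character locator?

HM57vo

Longitude subsquare w = 22; −1 → 21 = v.
Latitude subsquare p = 15; −1 → 14 = o.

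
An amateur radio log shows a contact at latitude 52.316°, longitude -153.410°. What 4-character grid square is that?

BO32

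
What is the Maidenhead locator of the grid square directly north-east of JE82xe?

Longitude subsquare x = 23; +1 → 24, wraps to 0 = a, carry into square.
Longitude square 8; +1 → 9.
Latitude subsquare e = 4; +1 → 5 = f.

JE92af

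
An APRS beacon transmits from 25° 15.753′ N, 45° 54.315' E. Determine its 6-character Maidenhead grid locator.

LL25wg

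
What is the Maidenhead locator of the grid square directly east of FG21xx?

Longitude subsquare x = 23; +1 → 24, wraps to 0 = a, carry into square.
Longitude square 2; +1 → 3.
The latitude characters are unchanged.

FG31ax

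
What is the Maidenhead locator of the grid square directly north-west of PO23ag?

Longitude subsquare a = 0; −1 → -1, wraps to 23 = x, carry into square.
Longitude square 2; −1 → 1.
Latitude subsquare g = 6; +1 → 7 = h.

PO13xh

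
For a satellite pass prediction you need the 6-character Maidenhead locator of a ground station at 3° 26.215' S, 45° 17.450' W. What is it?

Shift to the Maidenhead origin (180°W, 90°S): lon 134.7092, lat 86.5631.
Field: lon ⌊134.7092/20⌋ = 6 → G; lat ⌊86.5631/10⌋ = 8 → I.
Square: lon ⌊14.7092/2⌋ = 7; lat ⌊6.5631/1⌋ = 6.
Subsquare: lon ⌊0.7092/0.0833333⌋ = 8 → i; lat ⌊0.5631/0.0416667⌋ = 13 → n.

GI76in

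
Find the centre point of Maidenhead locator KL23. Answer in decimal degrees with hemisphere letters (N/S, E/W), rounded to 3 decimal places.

23.500° N, 25.000° E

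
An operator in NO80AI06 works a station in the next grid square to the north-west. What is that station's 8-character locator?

NO70xi97

Longitude extended square 0; −1 → -1, wraps to 9, carry into subsquare.
Longitude subsquare a = 0; −1 → -1, wraps to 23 = x, carry into square.
Longitude square 8; −1 → 7.
Latitude extended square 6; +1 → 7.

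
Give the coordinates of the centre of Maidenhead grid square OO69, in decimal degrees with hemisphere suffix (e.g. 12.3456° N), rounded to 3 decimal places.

Field O=14, O=14: +14·20° lon, +14·10° lat → SW at lon 100°, lat 50°.
Square 6, 9: +6·2° lon, +9·1° lat → SW at lon 112°, lat 59°.
Cell spans 2° lon × 1° lat. Centre is SW corner plus half of each.
latitude 59.500° N, longitude 113.000° E.

59.500° N, 113.000° E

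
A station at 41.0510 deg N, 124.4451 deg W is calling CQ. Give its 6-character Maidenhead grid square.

CN71sb

Offset from 180°W / 90°S: lon 55.5549°, lat 131.0510°.
Field: lon ⌊55.5549/20⌋ = 2 → C; lat ⌊131.0510/10⌋ = 13 → N.
Square: lon ⌊15.5549/2⌋ = 7; lat ⌊1.0510/1⌋ = 1.
Subsquare: lon ⌊1.5549/0.0833333⌋ = 18 → s; lat ⌊0.0510/0.0416667⌋ = 1 → b.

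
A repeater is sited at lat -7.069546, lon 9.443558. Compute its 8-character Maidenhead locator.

Shift to the Maidenhead origin (180°W, 90°S): lon 189.44356, lat 82.93045.
Field: 189.44356/20 → 9 → J, 82.93045/10 → 8 → I; chars JI.
Square: 9.44356/2 → 4, 2.93045/1 → 2; chars 42.
Subsquare: 1.44356/0.0833333 → 17 → r, 0.93045/0.0416667 → 22 → w; chars rw.
Extended square: 0.02689/0.00833333 → 3, 0.01379/0.00416667 → 3; chars 33.

JI42rw33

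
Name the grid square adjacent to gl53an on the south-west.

GL43xm

Longitude subsquare a = 0; −1 → -1, wraps to 23 = x, carry into square.
Longitude square 5; −1 → 4.
Latitude subsquare n = 13; −1 → 12 = m.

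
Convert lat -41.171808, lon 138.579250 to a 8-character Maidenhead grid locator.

PE98gt98

Shift to the Maidenhead origin (180°W, 90°S): lon 318.57925, lat 48.82819.
Field (20°×10°, letters A–R): lon ⌊318.57925/20⌋ = 15 → P; lat ⌊48.82819/10⌋ = 4 → E.
Square (2°×1°, digits 0–9): lon ⌊18.57925/2⌋ = 9; lat ⌊8.82819/1⌋ = 8.
Subsquare (5′×2.5′, letters a–x): lon ⌊0.57925/0.0833333⌋ = 6 → g; lat ⌊0.82819/0.0416667⌋ = 19 → t.
Extended square (30″×15″, digits 0–9): lon ⌊0.07925/0.00833333⌋ = 9; lat ⌊0.03653/0.00416667⌋ = 8.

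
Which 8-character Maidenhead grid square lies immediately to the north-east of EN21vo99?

EN21wp00

Longitude extended square 9; +1 → 10, wraps to 0, carry into subsquare.
Longitude subsquare v = 21; +1 → 22 = w.
Latitude extended square 9; +1 → 10, wraps to 0, carry into subsquare.
Latitude subsquare o = 14; +1 → 15 = p.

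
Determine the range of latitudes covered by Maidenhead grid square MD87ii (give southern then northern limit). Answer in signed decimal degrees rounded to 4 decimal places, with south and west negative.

-52.6667, -52.6250

Field M=12, D=3: +12·20° lon, +3·10° lat → SW at lon 60°, lat -60°.
Square 8, 7: +8·2° lon, +7·1° lat → SW at lon 76°, lat -53°.
Subsquare i=8, i=8: +8·0.0833333° lon, +8·0.0416667° lat → SW at lon 76.6667°, lat -52.6667°.
Cell spans 0.0833333° lon × 0.0416667° lat.
south -52.6667, north -52.6250.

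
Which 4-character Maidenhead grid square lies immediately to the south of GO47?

Latitude square 7; −1 → 6.
The longitude characters are unchanged.

GO46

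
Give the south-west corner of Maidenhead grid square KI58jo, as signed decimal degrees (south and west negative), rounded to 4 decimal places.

-1.4167, 30.7500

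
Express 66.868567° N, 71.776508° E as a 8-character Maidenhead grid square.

MP56vu38

Shift to the Maidenhead origin (180°W, 90°S): lon 251.77651, lat 156.86857.
Field (20°×10°, letters A–R): 251.77651/20 → 12 → M, 156.86857/10 → 15 → P; chars MP.
Square (2°×1°, digits 0–9): 11.77651/2 → 5, 6.86857/1 → 6; chars 56.
Subsquare (5′×2.5′, letters a–x): 1.77651/0.0833333 → 21 → v, 0.86857/0.0416667 → 20 → u; chars vu.
Extended square (30″×15″, digits 0–9): 0.02651/0.00833333 → 3, 0.03523/0.00416667 → 8; chars 38.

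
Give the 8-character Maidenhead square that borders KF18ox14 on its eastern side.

KF18ox24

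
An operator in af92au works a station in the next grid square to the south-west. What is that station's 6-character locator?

AF82xt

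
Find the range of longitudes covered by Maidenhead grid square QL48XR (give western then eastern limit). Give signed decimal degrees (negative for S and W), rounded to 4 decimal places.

Field Q=16, L=11: +16·20° lon, +11·10° lat → SW at lon 140°, lat 20°.
Square 4, 8: +4·2° lon, +8·1° lat → SW at lon 148°, lat 28°.
Subsquare x=23, r=17: +23·0.0833333° lon, +17·0.0416667° lat → SW at lon 149.917°, lat 28.7083°.
Cell spans 0.0833333° lon × 0.0416667° lat.
west 149.9167, east 150.0000.

149.9167, 150.0000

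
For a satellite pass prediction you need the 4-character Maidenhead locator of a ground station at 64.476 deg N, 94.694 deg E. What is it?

Add 180° to longitude and 90° to latitude: 274.69, 154.48.
Field: 274.69/20 → 13 → N, 154.48/10 → 15 → P; chars NP.
Square: 14.69/2 → 7, 4.48/1 → 4; chars 74.

NP74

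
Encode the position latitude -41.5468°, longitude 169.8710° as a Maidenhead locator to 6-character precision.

RE48wk

Shift to the Maidenhead origin (180°W, 90°S): lon 349.8710, lat 48.4532.
Field (20°×10°, letters A–R): 349.8710/20 → 17 → R, 48.4532/10 → 4 → E; chars RE.
Square (2°×1°, digits 0–9): 9.8710/2 → 4, 8.4532/1 → 8; chars 48.
Subsquare (5′×2.5′, letters a–x): 1.8710/0.0833333 → 22 → w, 0.4532/0.0416667 → 10 → k; chars wk.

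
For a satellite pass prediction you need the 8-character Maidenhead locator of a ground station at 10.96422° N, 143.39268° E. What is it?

QK10qx71

Add 180° to longitude and 90° to latitude: 323.39268, 100.96422.
Field: lon ⌊323.39268/20⌋ = 16 → Q; lat ⌊100.96422/10⌋ = 10 → K.
Square: lon ⌊3.39268/2⌋ = 1; lat ⌊0.96422/1⌋ = 0.
Subsquare: lon ⌊1.39268/0.0833333⌋ = 16 → q; lat ⌊0.96422/0.0416667⌋ = 23 → x.
Extended square: lon ⌊0.05935/0.00833333⌋ = 7; lat ⌊0.00589/0.00416667⌋ = 1.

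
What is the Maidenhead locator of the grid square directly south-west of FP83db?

Longitude subsquare d = 3; −1 → 2 = c.
Latitude subsquare b = 1; −1 → 0 = a.

FP83ca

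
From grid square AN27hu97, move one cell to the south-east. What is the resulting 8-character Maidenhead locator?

Longitude extended square 9; +1 → 10, wraps to 0, carry into subsquare.
Longitude subsquare h = 7; +1 → 8 = i.
Latitude extended square 7; −1 → 6.

AN27iu06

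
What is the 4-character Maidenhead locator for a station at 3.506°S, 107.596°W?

DI66

Add 180° to longitude and 90° to latitude: 72.40, 86.49.
Field: lon ⌊72.40/20⌋ = 3 → D; lat ⌊86.49/10⌋ = 8 → I.
Square: lon ⌊12.40/2⌋ = 6; lat ⌊6.49/1⌋ = 6.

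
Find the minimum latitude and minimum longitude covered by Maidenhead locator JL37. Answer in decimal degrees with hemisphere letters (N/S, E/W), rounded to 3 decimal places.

Field J=9, L=11: +9·20° lon, +11·10° lat → SW at lon 0°, lat 20°.
Square 3, 7: +3·2° lon, +7·1° lat → SW at lon 6°, lat 27°.
latitude 27.000° N, longitude 6.000° E.

27.000° N, 6.000° E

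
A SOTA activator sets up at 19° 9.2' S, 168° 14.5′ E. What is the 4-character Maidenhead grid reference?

Offset from 180°W / 90°S: lon 348.24°, lat 70.85°.
Field: 348.24/20 → 17 → R, 70.85/10 → 7 → H; chars RH.
Square: 8.24/2 → 4, 0.85/1 → 0; chars 40.

RH40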